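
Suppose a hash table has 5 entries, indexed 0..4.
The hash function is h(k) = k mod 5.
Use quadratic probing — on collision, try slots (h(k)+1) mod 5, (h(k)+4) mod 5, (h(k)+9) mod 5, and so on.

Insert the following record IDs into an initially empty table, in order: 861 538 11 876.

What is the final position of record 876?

861: h=1 → slot 1
538: h=3 → slot 3
11: h=1, probe 1,2 → slot 2
876: h=1, probe 1,2,0 → slot 0
Table: [876, 861, 11, 538, -]

0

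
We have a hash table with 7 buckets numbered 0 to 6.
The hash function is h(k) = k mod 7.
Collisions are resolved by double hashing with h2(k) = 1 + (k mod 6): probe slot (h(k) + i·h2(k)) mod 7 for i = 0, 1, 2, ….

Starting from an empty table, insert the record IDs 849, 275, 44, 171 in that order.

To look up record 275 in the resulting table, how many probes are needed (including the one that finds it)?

Insert 849: h=2, slot 2 empty => index 2.
Insert 275: h=2, h2=6, slot 2 occupied => index 1.
Insert 44: h=2, h2=3, slot 2 occupied => index 5.
Insert 171: h=3, slot 3 empty => index 3.
Table: [—, 275, 849, 171, —, 44, —]
Lookup 275: h=2, h2=6, probe 2,1 → found at 1.

2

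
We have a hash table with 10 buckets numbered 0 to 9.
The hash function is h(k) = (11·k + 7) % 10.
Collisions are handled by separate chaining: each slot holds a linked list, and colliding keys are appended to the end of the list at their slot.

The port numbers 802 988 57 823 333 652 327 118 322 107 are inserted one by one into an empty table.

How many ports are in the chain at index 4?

Insert 802: h=9, bucket 9 empty → new chain.
Insert 988: h=5, bucket 5 empty → new chain.
Insert 57: h=4, bucket 4 empty → new chain.
Insert 823: h=0, bucket 0 empty → new chain.
Insert 333: h=0, bucket 0 nonempty → append to chain.
Insert 652: h=9, bucket 9 nonempty → append to chain.
Insert 327: h=4, bucket 4 nonempty → append to chain.
Insert 118: h=5, bucket 5 nonempty → append to chain.
Insert 322: h=9, bucket 9 nonempty → append to chain.
Insert 107: h=4, bucket 4 nonempty → append to chain.
Final buckets:
0: 823 -> 333
1: .
2: .
3: .
4: 57 -> 327 -> 107
5: 988 -> 118
6: .
7: .
8: .
9: 802 -> 652 -> 322

3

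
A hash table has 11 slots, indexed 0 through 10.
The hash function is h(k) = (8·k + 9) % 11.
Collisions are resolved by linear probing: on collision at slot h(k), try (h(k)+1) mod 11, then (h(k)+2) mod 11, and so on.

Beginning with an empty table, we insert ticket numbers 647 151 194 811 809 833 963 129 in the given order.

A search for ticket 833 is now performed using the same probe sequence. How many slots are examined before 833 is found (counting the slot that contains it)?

647: h=4 -> slot 4
151: h=7 -> slot 7
194: h=10 -> slot 10
811: h=7, probe 7,8 -> slot 8
809: h=2 -> slot 2
833: h=7, probe 7,8,9 -> slot 9
963: h=2, probe 2,3 -> slot 3
129: h=7, probe 7,8,9,10,0 -> slot 0
Table: [129, ∅, 809, 963, 647, ∅, ∅, 151, 811, 833, 194]
Lookup 833: h=7, probe 7,8,9 → found at 9.

3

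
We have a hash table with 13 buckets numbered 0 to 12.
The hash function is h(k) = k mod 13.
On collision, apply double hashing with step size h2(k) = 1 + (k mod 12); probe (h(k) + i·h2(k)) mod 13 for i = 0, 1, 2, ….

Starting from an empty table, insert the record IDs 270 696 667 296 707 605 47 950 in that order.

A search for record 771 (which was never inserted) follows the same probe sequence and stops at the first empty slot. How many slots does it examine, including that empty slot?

270 hashes to 10; slot 10 is free => place at 10.
696 hashes to 7; slot 7 is free => place at 7.
667 hashes to 4; slot 4 is free => place at 4.
296 hashes to 10, h2=9; 10 taken => place at 6.
707 hashes to 5; slot 5 is free => place at 5.
605 hashes to 7, h2=6; 7 taken => place at 0.
47 hashes to 8; slot 8 is free => place at 8.
950 hashes to 1; slot 1 is free => place at 1.
Table: [605, 950, ∅, ∅, 667, 707, 296, 696, 47, ∅, 270, ∅, ∅]
Lookup 771: h=4, h2=4, probe 4,8,12 → slot 12 empty, not found.

3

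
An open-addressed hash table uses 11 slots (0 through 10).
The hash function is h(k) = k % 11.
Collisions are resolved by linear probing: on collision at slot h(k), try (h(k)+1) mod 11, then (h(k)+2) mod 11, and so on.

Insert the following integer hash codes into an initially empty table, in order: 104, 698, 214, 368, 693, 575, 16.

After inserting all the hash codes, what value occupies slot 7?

214

104 hashes to 5; slot 5 is free => place at 5.
698 hashes to 5; 5 taken => place at 6.
214 hashes to 5; 5,6 taken => place at 7.
368 hashes to 5; 5,6,7 taken => place at 8.
693 hashes to 0; slot 0 is free => place at 0.
575 hashes to 3; slot 3 is free => place at 3.
16 hashes to 5; 5,6,7,8 taken => place at 9.
Table: [693, -, -, 575, -, 104, 698, 214, 368, 16, -]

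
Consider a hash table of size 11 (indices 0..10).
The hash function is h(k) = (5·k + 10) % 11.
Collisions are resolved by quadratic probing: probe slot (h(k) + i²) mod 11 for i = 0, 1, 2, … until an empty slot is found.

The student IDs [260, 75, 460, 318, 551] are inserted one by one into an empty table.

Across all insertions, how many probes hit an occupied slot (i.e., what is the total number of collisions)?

Insert 260: h=1, slot 1 empty => index 1.
Insert 75: h=0, slot 0 empty => index 0.
Insert 460: h=0, slots 0,1 occupied => index 4.
Insert 318: h=5, slot 5 empty => index 5.
Insert 551: h=4, slots 4,5 occupied => index 8.
Table: [75, 260, ., ., 460, 318, ., ., 551, ., .]

4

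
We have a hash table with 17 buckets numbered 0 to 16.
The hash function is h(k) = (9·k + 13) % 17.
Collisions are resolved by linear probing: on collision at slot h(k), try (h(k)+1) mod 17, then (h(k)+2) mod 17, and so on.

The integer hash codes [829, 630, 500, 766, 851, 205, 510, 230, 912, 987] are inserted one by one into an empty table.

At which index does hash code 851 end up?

7

829: h=11 → slot 11
630: h=5 → slot 5
500: h=8 → slot 8
766: h=5, probe 5,6 → slot 6
851: h=5, probe 5,6,7 → slot 7
205: h=5, probe 5,6,7,8,9 → slot 9
510: h=13 → slot 13
230: h=9, probe 9,10 → slot 10
912: h=10, probe 10,11,12 → slot 12
987: h=5, probe 5,6,7,8,9,10,11,12,13,14 → slot 14
Table: [-, -, -, -, -, 630, 766, 851, 500, 205, 230, 829, 912, 510, 987, -, -]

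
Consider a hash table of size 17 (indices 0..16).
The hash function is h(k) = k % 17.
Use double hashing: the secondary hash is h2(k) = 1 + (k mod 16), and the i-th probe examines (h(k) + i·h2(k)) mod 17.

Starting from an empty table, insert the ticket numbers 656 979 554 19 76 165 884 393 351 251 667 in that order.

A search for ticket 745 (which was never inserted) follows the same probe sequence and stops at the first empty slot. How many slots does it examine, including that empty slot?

2

656 hashes to 10; slot 10 is free → place at 10.
979 hashes to 10, h2=4; 10 taken → place at 14.
554 hashes to 10, h2=11; 10 taken → place at 4.
19 hashes to 2; slot 2 is free → place at 2.
76 hashes to 8; slot 8 is free → place at 8.
165 hashes to 12; slot 12 is free → place at 12.
884 hashes to 0; slot 0 is free → place at 0.
393 hashes to 2, h2=10; 2,12 taken → place at 5.
351 hashes to 11; slot 11 is free → place at 11.
251 hashes to 13; slot 13 is free → place at 13.
667 hashes to 4, h2=12; 4 taken → place at 16.
Table: [884, ∅, 19, ∅, 554, 393, ∅, ∅, 76, ∅, 656, 351, 165, 251, 979, ∅, 667]
Lookup 745: h=14, h2=10, probe 14,7 → slot 7 empty, not found.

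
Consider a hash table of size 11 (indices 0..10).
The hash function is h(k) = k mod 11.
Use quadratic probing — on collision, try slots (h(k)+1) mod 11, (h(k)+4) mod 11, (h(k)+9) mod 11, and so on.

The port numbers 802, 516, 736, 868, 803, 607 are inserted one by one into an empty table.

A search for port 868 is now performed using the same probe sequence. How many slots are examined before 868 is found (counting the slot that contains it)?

Insert 802: h=10, slot 10 empty => index 10.
Insert 516: h=10, slot 10 occupied => index 0.
Insert 736: h=10, slots 10,0 occupied => index 3.
Insert 868: h=10, slots 10,0,3 occupied => index 8.
Insert 803: h=0, slot 0 occupied => index 1.
Insert 607: h=2, slot 2 empty => index 2.
Table: [516, 803, 607, 736, ., ., ., ., 868, ., 802]
Lookup 868: h=10, probe 10,0,3,8 → found at 8.

4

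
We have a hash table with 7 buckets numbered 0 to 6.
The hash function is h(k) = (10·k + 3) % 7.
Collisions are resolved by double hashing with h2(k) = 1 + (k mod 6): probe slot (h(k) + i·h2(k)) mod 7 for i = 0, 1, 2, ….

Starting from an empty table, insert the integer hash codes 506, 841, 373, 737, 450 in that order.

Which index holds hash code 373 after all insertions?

506 hashes to 2; slot 2 is free → place at 2.
841 hashes to 6; slot 6 is free → place at 6.
373 hashes to 2, h2=2; 2 taken → place at 4.
737 hashes to 2, h2=6; 2 taken → place at 1.
450 hashes to 2, h2=1; 2 taken → place at 3.
Table: [., 737, 506, 450, 373, ., 841]

4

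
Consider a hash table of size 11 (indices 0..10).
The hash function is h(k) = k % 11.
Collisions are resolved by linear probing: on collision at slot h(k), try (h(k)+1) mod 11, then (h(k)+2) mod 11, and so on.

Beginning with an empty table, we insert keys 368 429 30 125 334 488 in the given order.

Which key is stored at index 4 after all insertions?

368 hashes to 5; slot 5 is free → place at 5.
429 hashes to 0; slot 0 is free → place at 0.
30 hashes to 8; slot 8 is free → place at 8.
125 hashes to 4; slot 4 is free → place at 4.
334 hashes to 4; 4,5 taken → place at 6.
488 hashes to 4; 4,5,6 taken → place at 7.
Table: [429, _, _, _, 125, 368, 334, 488, 30, _, _]

125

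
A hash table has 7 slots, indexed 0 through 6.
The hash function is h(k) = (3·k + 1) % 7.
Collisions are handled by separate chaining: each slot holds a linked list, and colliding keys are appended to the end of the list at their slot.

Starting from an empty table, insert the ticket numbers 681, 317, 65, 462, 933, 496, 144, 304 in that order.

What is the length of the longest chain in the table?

4

Insert 681: h=0, bucket 0 empty -> new chain.
Insert 317: h=0, bucket 0 nonempty -> append to chain.
Insert 65: h=0, bucket 0 nonempty -> append to chain.
Insert 462: h=1, bucket 1 empty -> new chain.
Insert 933: h=0, bucket 0 nonempty -> append to chain.
Insert 496: h=5, bucket 5 empty -> new chain.
Insert 144: h=6, bucket 6 empty -> new chain.
Insert 304: h=3, bucket 3 empty -> new chain.
Final buckets:
0: 681 -> 317 -> 65 -> 933
1: 462
2: _
3: 304
4: _
5: 496
6: 144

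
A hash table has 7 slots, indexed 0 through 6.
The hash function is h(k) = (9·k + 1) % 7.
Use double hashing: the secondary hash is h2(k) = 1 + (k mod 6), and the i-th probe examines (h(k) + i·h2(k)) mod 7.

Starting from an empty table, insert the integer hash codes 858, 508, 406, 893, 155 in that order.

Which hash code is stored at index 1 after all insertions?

858 hashes to 2; slot 2 is free -> place at 2.
508 hashes to 2, h2=5; 2 taken -> place at 0.
406 hashes to 1; slot 1 is free -> place at 1.
893 hashes to 2, h2=6; 2,1,0 taken -> place at 6.
155 hashes to 3; slot 3 is free -> place at 3.
Table: [508, 406, 858, 155, ∅, ∅, 893]

406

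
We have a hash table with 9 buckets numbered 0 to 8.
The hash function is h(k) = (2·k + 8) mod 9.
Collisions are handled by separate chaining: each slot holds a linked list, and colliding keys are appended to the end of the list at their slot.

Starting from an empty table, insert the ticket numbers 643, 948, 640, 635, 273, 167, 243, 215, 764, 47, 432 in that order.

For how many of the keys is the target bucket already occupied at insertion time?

4

Insert 643: h=7, bucket 7 empty → new chain.
Insert 948: h=5, bucket 5 empty → new chain.
Insert 640: h=1, bucket 1 empty → new chain.
Insert 635: h=0, bucket 0 empty → new chain.
Insert 273: h=5, bucket 5 nonempty → append to chain.
Insert 167: h=0, bucket 0 nonempty → append to chain.
Insert 243: h=8, bucket 8 empty → new chain.
Insert 215: h=6, bucket 6 empty → new chain.
Insert 764: h=6, bucket 6 nonempty → append to chain.
Insert 47: h=3, bucket 3 empty → new chain.
Insert 432: h=8, bucket 8 nonempty → append to chain.
Final buckets:
0: 635 -> 167
1: 640
2: _
3: 47
4: _
5: 948 -> 273
6: 215 -> 764
7: 643
8: 243 -> 432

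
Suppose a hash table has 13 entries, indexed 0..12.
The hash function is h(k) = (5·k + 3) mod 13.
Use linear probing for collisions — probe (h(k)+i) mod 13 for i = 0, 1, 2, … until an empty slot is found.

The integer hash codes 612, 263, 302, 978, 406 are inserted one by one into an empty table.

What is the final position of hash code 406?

612: h=8 => slot 8
263: h=5 => slot 5
302: h=5, probe 5,6 => slot 6
978: h=5, probe 5,6,7 => slot 7
406: h=5, probe 5,6,7,8,9 => slot 9
Table: [_, _, _, _, _, 263, 302, 978, 612, 406, _, _, _]

9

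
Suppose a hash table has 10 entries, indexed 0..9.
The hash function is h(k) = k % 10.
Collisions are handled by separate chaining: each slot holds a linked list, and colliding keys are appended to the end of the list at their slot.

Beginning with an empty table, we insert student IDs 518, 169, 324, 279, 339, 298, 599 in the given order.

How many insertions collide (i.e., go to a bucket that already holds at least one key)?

518 -> bucket 8
169 -> bucket 9
324 -> bucket 4
279 -> bucket 9 (collision)
339 -> bucket 9 (collision)
298 -> bucket 8 (collision)
599 -> bucket 9 (collision)
Final buckets:
0: ∅
1: ∅
2: ∅
3: ∅
4: 324
5: ∅
6: ∅
7: ∅
8: 518 -> 298
9: 169 -> 279 -> 339 -> 599

4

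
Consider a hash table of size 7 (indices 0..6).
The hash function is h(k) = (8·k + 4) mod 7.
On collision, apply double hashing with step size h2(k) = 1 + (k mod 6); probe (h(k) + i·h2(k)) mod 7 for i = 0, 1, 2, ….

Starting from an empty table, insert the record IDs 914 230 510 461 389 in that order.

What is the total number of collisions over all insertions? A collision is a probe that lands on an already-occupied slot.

3

914 hashes to 1; slot 1 is free => place at 1.
230 hashes to 3; slot 3 is free => place at 3.
510 hashes to 3, h2=1; 3 taken => place at 4.
461 hashes to 3, h2=6; 3 taken => place at 2.
389 hashes to 1, h2=6; 1 taken => place at 0.
Table: [389, 914, 461, 230, 510, —, —]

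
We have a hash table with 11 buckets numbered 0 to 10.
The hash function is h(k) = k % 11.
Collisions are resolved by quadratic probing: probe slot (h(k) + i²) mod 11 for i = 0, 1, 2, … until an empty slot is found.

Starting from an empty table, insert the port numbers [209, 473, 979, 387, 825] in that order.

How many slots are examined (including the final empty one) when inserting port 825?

209: h=0 => slot 0
473: h=0, probe 0,1 => slot 1
979: h=0, probe 0,1,4 => slot 4
387: h=2 => slot 2
825: h=0, probe 0,1,4,9 => slot 9
Table: [209, 473, 387, ∅, 979, ∅, ∅, ∅, ∅, 825, ∅]

4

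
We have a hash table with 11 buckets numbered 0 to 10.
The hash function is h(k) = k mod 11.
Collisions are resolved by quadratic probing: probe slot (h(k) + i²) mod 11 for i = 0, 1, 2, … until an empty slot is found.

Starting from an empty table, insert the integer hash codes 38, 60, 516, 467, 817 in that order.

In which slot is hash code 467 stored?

9

38: h=5 → slot 5
60: h=5, probe 5,6 → slot 6
516: h=10 → slot 10
467: h=5, probe 5,6,9 → slot 9
817: h=3 → slot 3
Table: [—, —, —, 817, —, 38, 60, —, —, 467, 516]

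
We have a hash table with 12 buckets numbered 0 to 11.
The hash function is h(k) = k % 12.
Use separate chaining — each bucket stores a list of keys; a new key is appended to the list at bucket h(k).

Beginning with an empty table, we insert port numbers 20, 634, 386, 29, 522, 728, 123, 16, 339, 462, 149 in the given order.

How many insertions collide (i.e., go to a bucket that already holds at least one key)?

Insert 20: h=8, bucket 8 empty -> new chain.
Insert 634: h=10, bucket 10 empty -> new chain.
Insert 386: h=2, bucket 2 empty -> new chain.
Insert 29: h=5, bucket 5 empty -> new chain.
Insert 522: h=6, bucket 6 empty -> new chain.
Insert 728: h=8, bucket 8 nonempty -> append to chain.
Insert 123: h=3, bucket 3 empty -> new chain.
Insert 16: h=4, bucket 4 empty -> new chain.
Insert 339: h=3, bucket 3 nonempty -> append to chain.
Insert 462: h=6, bucket 6 nonempty -> append to chain.
Insert 149: h=5, bucket 5 nonempty -> append to chain.
Final buckets:
0: ∅
1: ∅
2: 386
3: 123 -> 339
4: 16
5: 29 -> 149
6: 522 -> 462
7: ∅
8: 20 -> 728
9: ∅
10: 634
11: ∅

4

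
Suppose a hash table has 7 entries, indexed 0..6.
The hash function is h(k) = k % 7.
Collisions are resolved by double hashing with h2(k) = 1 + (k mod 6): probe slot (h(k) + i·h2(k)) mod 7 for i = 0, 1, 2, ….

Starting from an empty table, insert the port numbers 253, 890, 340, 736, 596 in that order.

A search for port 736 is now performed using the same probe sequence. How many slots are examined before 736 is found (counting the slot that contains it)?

253 hashes to 1; slot 1 is free -> place at 1.
890 hashes to 1, h2=3; 1 taken -> place at 4.
340 hashes to 4, h2=5; 4 taken -> place at 2.
736 hashes to 1, h2=5; 1 taken -> place at 6.
596 hashes to 1, h2=3; 1,4 taken -> place at 0.
Table: [596, 253, 340, -, 890, -, 736]
Lookup 736: h=1, h2=5, probe 1,6 → found at 6.

2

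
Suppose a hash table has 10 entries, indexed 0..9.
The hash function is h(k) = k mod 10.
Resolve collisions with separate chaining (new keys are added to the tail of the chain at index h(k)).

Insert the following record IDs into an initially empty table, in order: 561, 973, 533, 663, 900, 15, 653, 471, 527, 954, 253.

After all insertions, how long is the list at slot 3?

561 → bucket 1
973 → bucket 3
533 → bucket 3 (collision)
663 → bucket 3 (collision)
900 → bucket 0
15 → bucket 5
653 → bucket 3 (collision)
471 → bucket 1 (collision)
527 → bucket 7
954 → bucket 4
253 → bucket 3 (collision)
Final buckets:
0: 900
1: 561 -> 471
2: —
3: 973 -> 533 -> 663 -> 653 -> 253
4: 954
5: 15
6: —
7: 527
8: —
9: —

5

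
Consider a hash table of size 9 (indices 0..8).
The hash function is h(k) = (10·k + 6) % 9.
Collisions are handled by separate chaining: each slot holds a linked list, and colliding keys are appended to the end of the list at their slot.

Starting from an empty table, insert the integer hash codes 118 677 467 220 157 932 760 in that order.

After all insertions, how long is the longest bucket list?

Insert 118: h=7, bucket 7 empty -> new chain.
Insert 677: h=8, bucket 8 empty -> new chain.
Insert 467: h=5, bucket 5 empty -> new chain.
Insert 220: h=1, bucket 1 empty -> new chain.
Insert 157: h=1, bucket 1 nonempty -> append to chain.
Insert 932: h=2, bucket 2 empty -> new chain.
Insert 760: h=1, bucket 1 nonempty -> append to chain.
Final buckets:
0: —
1: 220 -> 157 -> 760
2: 932
3: —
4: —
5: 467
6: —
7: 118
8: 677

3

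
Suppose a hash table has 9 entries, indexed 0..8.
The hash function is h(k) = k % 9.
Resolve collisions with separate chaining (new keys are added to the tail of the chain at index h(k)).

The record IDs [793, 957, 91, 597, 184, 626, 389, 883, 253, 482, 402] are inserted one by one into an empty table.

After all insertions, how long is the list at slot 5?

793 → bucket 1
957 → bucket 3
91 → bucket 1 (collision)
597 → bucket 3 (collision)
184 → bucket 4
626 → bucket 5
389 → bucket 2
883 → bucket 1 (collision)
253 → bucket 1 (collision)
482 → bucket 5 (collision)
402 → bucket 6
Final buckets:
0: .
1: 793 -> 91 -> 883 -> 253
2: 389
3: 957 -> 597
4: 184
5: 626 -> 482
6: 402
7: .
8: .

2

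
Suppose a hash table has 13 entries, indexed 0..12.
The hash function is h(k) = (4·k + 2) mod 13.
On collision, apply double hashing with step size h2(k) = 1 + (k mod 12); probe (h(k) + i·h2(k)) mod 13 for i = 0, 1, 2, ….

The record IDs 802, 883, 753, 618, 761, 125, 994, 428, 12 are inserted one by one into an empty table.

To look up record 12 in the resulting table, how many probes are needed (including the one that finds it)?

5

802 hashes to 12; slot 12 is free => place at 12.
883 hashes to 11; slot 11 is free => place at 11.
753 hashes to 11, h2=10; 11 taken => place at 8.
618 hashes to 4; slot 4 is free => place at 4.
761 hashes to 4, h2=6; 4 taken => place at 10.
125 hashes to 8, h2=6; 8 taken => place at 1.
994 hashes to 0; slot 0 is free => place at 0.
428 hashes to 11, h2=9; 11 taken => place at 7.
12 hashes to 11, h2=1; 11,12,0,1 taken => place at 2.
Table: [994, 125, 12, -, 618, -, -, 428, 753, -, 761, 883, 802]
Lookup 12: h=11, h2=1, probe 11,12,0,1,2 → found at 2.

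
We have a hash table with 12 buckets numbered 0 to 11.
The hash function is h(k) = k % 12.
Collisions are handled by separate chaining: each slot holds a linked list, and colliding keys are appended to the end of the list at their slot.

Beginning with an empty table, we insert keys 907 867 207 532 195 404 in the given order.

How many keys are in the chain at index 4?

Insert 907: h=7, bucket 7 empty → new chain.
Insert 867: h=3, bucket 3 empty → new chain.
Insert 207: h=3, bucket 3 nonempty → append to chain.
Insert 532: h=4, bucket 4 empty → new chain.
Insert 195: h=3, bucket 3 nonempty → append to chain.
Insert 404: h=8, bucket 8 empty → new chain.
Final buckets:
0: -
1: -
2: -
3: 867 -> 207 -> 195
4: 532
5: -
6: -
7: 907
8: 404
9: -
10: -
11: -

1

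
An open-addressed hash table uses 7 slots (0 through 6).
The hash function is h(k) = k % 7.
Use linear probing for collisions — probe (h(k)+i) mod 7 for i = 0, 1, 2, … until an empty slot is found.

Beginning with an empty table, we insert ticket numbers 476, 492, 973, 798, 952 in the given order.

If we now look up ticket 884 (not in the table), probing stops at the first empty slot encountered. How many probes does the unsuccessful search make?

4

Insert 476: h=0, slot 0 empty -> index 0.
Insert 492: h=2, slot 2 empty -> index 2.
Insert 973: h=0, slot 0 occupied -> index 1.
Insert 798: h=0, slots 0,1,2 occupied -> index 3.
Insert 952: h=0, slots 0,1,2,3 occupied -> index 4.
Table: [476, 973, 492, 798, 952, ∅, ∅]
Lookup 884: h=2, probe 2,3,4,5 → slot 5 empty, not found.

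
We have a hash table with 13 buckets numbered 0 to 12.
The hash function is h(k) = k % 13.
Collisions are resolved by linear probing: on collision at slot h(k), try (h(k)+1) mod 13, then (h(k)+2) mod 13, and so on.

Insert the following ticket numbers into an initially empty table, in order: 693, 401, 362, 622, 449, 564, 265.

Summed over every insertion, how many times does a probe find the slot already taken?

Insert 693: h=4, slot 4 empty => index 4.
Insert 401: h=11, slot 11 empty => index 11.
Insert 362: h=11, slot 11 occupied => index 12.
Insert 622: h=11, slots 11,12 occupied => index 0.
Insert 449: h=7, slot 7 empty => index 7.
Insert 564: h=5, slot 5 empty => index 5.
Insert 265: h=5, slot 5 occupied => index 6.
Table: [622, ., ., ., 693, 564, 265, 449, ., ., ., 401, 362]

4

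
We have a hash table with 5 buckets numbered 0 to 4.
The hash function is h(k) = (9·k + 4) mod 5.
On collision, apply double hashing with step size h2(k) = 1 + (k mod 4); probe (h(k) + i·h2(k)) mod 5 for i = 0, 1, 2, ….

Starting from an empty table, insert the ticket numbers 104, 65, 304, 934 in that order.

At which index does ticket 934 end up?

104: h=0 => slot 0
65: h=4 => slot 4
304: h=0, h2=1, probe 0,1 => slot 1
934: h=0, h2=3, probe 0,3 => slot 3
Table: [104, 304, ., 934, 65]

3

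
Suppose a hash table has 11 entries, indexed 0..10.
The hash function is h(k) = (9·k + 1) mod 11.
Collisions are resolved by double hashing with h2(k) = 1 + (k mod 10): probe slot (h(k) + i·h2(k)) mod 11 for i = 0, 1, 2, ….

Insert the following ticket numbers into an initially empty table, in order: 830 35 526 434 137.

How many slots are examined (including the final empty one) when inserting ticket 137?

830: h=2 -> slot 2
35: h=8 -> slot 8
526: h=5 -> slot 5
434: h=2, h2=5, probe 2,7 -> slot 7
137: h=2, h2=8, probe 2,10 -> slot 10
Table: [∅, ∅, 830, ∅, ∅, 526, ∅, 434, 35, ∅, 137]

2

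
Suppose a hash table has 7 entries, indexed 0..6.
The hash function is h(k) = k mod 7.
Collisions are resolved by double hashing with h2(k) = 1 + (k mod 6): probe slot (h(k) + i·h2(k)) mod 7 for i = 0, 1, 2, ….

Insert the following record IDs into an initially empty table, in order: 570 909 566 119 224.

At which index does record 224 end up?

5

570 hashes to 3; slot 3 is free -> place at 3.
909 hashes to 6; slot 6 is free -> place at 6.
566 hashes to 6, h2=3; 6 taken -> place at 2.
119 hashes to 0; slot 0 is free -> place at 0.
224 hashes to 0, h2=3; 0,3,6,2 taken -> place at 5.
Table: [119, —, 566, 570, —, 224, 909]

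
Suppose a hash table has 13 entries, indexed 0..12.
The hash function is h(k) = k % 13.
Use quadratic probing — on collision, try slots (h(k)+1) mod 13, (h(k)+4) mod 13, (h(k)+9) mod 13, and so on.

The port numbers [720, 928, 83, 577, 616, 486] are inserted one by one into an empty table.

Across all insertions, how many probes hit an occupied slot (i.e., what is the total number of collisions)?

15

720: h=5 => slot 5
928: h=5, probe 5,6 => slot 6
83: h=5, probe 5,6,9 => slot 9
577: h=5, probe 5,6,9,1 => slot 1
616: h=5, probe 5,6,9,1,8 => slot 8
486: h=5, probe 5,6,9,1,8,4 => slot 4
Table: [-, 577, -, -, 486, 720, 928, -, 616, 83, -, -, -]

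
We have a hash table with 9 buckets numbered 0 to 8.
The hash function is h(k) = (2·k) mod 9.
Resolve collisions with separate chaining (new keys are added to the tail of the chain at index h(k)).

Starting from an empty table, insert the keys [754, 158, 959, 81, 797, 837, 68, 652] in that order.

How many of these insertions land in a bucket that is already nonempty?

4

754 -> bucket 5
158 -> bucket 1
959 -> bucket 1 (collision)
81 -> bucket 0
797 -> bucket 1 (collision)
837 -> bucket 0 (collision)
68 -> bucket 1 (collision)
652 -> bucket 8
Final buckets:
0: 81 -> 837
1: 158 -> 959 -> 797 -> 68
2: _
3: _
4: _
5: 754
6: _
7: _
8: 652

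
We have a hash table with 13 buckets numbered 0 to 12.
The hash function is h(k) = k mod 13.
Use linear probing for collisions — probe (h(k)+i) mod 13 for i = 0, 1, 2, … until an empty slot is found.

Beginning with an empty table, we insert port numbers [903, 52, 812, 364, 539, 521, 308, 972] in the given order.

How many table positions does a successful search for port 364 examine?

2

Insert 903: h=6, slot 6 empty -> index 6.
Insert 52: h=0, slot 0 empty -> index 0.
Insert 812: h=6, slot 6 occupied -> index 7.
Insert 364: h=0, slot 0 occupied -> index 1.
Insert 539: h=6, slots 6,7 occupied -> index 8.
Insert 521: h=1, slot 1 occupied -> index 2.
Insert 308: h=9, slot 9 empty -> index 9.
Insert 972: h=10, slot 10 empty -> index 10.
Table: [52, 364, 521, -, -, -, 903, 812, 539, 308, 972, -, -]
Lookup 364: h=0, probe 0,1 → found at 1.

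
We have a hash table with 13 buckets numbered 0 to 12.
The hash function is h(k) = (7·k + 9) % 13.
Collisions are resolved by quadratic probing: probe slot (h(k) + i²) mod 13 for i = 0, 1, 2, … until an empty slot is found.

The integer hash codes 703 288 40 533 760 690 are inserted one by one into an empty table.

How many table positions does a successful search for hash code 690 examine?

3

703 hashes to 3; slot 3 is free => place at 3.
288 hashes to 10; slot 10 is free => place at 10.
40 hashes to 3; 3 taken => place at 4.
533 hashes to 9; slot 9 is free => place at 9.
760 hashes to 12; slot 12 is free => place at 12.
690 hashes to 3; 3,4 taken => place at 7.
Table: [_, _, _, 703, 40, _, _, 690, _, 533, 288, _, 760]
Lookup 690: h=3, probe 3,4,7 → found at 7.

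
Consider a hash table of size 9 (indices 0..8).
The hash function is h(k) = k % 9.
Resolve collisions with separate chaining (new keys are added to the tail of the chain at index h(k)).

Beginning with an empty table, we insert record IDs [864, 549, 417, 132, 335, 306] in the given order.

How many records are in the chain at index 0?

3

864 → bucket 0
549 → bucket 0 (collision)
417 → bucket 3
132 → bucket 6
335 → bucket 2
306 → bucket 0 (collision)
Final buckets:
0: 864 -> 549 -> 306
1: .
2: 335
3: 417
4: .
5: .
6: 132
7: .
8: .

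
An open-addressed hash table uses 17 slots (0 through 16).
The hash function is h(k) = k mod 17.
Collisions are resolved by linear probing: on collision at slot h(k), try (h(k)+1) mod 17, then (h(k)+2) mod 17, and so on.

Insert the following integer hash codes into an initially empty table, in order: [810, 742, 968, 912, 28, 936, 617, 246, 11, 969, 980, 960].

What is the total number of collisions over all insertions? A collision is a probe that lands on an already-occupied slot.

19

810: h=11 -> slot 11
742: h=11, probe 11,12 -> slot 12
968: h=16 -> slot 16
912: h=11, probe 11,12,13 -> slot 13
28: h=11, probe 11,12,13,14 -> slot 14
936: h=1 -> slot 1
617: h=5 -> slot 5
246: h=8 -> slot 8
11: h=11, probe 11,12,13,14,15 -> slot 15
969: h=0 -> slot 0
980: h=11, probe 11,12,13,14,15,16,0,1,2 -> slot 2
960: h=8, probe 8,9 -> slot 9
Table: [969, 936, 980, —, —, 617, —, —, 246, 960, —, 810, 742, 912, 28, 11, 968]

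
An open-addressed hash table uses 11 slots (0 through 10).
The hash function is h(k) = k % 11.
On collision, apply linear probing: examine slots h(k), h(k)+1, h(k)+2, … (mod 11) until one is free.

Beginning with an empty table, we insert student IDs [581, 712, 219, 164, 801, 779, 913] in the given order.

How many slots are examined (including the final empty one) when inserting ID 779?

581 hashes to 9; slot 9 is free -> place at 9.
712 hashes to 8; slot 8 is free -> place at 8.
219 hashes to 10; slot 10 is free -> place at 10.
164 hashes to 10; 10 taken -> place at 0.
801 hashes to 9; 9,10,0 taken -> place at 1.
779 hashes to 9; 9,10,0,1 taken -> place at 2.
913 hashes to 0; 0,1,2 taken -> place at 3.
Table: [164, 801, 779, 913, ., ., ., ., 712, 581, 219]

5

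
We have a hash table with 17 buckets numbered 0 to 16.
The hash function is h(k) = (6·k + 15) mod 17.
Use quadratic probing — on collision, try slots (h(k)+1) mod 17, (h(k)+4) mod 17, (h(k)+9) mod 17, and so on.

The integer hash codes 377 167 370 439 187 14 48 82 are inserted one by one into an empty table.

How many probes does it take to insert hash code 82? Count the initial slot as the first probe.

377 hashes to 16; slot 16 is free -> place at 16.
167 hashes to 14; slot 14 is free -> place at 14.
370 hashes to 8; slot 8 is free -> place at 8.
439 hashes to 14; 14 taken -> place at 15.
187 hashes to 15; 15,16 taken -> place at 2.
14 hashes to 14; 14,15 taken -> place at 1.
48 hashes to 14; 14,15,1 taken -> place at 6.
82 hashes to 14; 14,15,1,6 taken -> place at 13.
Table: [—, 14, 187, —, —, —, 48, —, 370, —, —, —, —, 82, 167, 439, 377]

5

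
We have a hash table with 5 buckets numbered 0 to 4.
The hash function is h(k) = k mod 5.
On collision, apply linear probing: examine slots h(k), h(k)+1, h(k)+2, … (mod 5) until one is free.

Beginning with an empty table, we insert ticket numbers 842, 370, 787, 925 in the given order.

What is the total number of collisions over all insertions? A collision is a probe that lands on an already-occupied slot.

2

842 hashes to 2; slot 2 is free -> place at 2.
370 hashes to 0; slot 0 is free -> place at 0.
787 hashes to 2; 2 taken -> place at 3.
925 hashes to 0; 0 taken -> place at 1.
Table: [370, 925, 842, 787, ∅]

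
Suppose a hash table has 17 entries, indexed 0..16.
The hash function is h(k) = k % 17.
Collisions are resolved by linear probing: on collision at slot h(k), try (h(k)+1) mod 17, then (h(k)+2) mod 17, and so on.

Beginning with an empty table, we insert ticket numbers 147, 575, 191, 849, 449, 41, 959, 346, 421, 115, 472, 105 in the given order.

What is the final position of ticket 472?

0

147: h=11 -> slot 11
575: h=14 -> slot 14
191: h=4 -> slot 4
849: h=16 -> slot 16
449: h=7 -> slot 7
41: h=7, probe 7,8 -> slot 8
959: h=7, probe 7,8,9 -> slot 9
346: h=6 -> slot 6
421: h=13 -> slot 13
115: h=13, probe 13,14,15 -> slot 15
472: h=13, probe 13,14,15,16,0 -> slot 0
105: h=3 -> slot 3
Table: [472, —, —, 105, 191, —, 346, 449, 41, 959, —, 147, —, 421, 575, 115, 849]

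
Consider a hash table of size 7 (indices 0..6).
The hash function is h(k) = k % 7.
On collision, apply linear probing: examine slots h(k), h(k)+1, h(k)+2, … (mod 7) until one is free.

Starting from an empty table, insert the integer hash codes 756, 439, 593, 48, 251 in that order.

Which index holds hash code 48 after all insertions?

1

756 hashes to 0; slot 0 is free → place at 0.
439 hashes to 5; slot 5 is free → place at 5.
593 hashes to 5; 5 taken → place at 6.
48 hashes to 6; 6,0 taken → place at 1.
251 hashes to 6; 6,0,1 taken → place at 2.
Table: [756, 48, 251, ., ., 439, 593]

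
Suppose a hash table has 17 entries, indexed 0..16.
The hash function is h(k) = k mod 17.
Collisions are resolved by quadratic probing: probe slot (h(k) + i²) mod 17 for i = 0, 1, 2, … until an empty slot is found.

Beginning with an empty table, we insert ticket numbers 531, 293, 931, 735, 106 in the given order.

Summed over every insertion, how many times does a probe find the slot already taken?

7

Insert 531: h=4, slot 4 empty => index 4.
Insert 293: h=4, slot 4 occupied => index 5.
Insert 931: h=13, slot 13 empty => index 13.
Insert 735: h=4, slots 4,5 occupied => index 8.
Insert 106: h=4, slots 4,5,8,13 occupied => index 3.
Table: [∅, ∅, ∅, 106, 531, 293, ∅, ∅, 735, ∅, ∅, ∅, ∅, 931, ∅, ∅, ∅]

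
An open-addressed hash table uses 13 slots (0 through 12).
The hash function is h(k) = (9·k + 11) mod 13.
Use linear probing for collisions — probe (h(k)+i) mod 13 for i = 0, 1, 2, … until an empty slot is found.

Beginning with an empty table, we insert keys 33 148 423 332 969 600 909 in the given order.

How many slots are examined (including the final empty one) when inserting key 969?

Insert 33: h=9, slot 9 empty → index 9.
Insert 148: h=4, slot 4 empty → index 4.
Insert 423: h=9, slot 9 occupied → index 10.
Insert 332: h=9, slots 9,10 occupied → index 11.
Insert 969: h=9, slots 9,10,11 occupied → index 12.
Insert 600: h=3, slot 3 empty → index 3.
Insert 909: h=2, slot 2 empty → index 2.
Table: [., ., 909, 600, 148, ., ., ., ., 33, 423, 332, 969]

4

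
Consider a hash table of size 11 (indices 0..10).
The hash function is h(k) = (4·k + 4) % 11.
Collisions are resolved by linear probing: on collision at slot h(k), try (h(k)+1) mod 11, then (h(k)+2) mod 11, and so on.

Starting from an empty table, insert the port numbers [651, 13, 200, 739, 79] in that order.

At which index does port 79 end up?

651: h=1 -> slot 1
13: h=1, probe 1,2 -> slot 2
200: h=1, probe 1,2,3 -> slot 3
739: h=1, probe 1,2,3,4 -> slot 4
79: h=1, probe 1,2,3,4,5 -> slot 5
Table: [∅, 651, 13, 200, 739, 79, ∅, ∅, ∅, ∅, ∅]

5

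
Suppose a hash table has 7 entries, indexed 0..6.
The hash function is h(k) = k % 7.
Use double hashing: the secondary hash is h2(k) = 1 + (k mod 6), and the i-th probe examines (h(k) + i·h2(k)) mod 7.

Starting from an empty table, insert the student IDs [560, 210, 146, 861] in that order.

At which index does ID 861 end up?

4

560: h=0 → slot 0
210: h=0, h2=1, probe 0,1 → slot 1
146: h=6 → slot 6
861: h=0, h2=4, probe 0,4 → slot 4
Table: [560, 210, —, —, 861, —, 146]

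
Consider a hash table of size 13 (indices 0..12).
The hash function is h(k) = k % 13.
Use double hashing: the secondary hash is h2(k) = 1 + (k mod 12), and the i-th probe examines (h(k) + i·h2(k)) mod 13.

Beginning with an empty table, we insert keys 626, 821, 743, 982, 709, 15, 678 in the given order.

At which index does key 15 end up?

6

Insert 626: h=2, slot 2 empty -> index 2.
Insert 821: h=2, h2=6, slot 2 occupied -> index 8.
Insert 743: h=2, h2=12, slot 2 occupied -> index 1.
Insert 982: h=7, slot 7 empty -> index 7.
Insert 709: h=7, h2=2, slot 7 occupied -> index 9.
Insert 15: h=2, h2=4, slot 2 occupied -> index 6.
Insert 678: h=2, h2=7, slots 2,9 occupied -> index 3.
Table: [., 743, 626, 678, ., ., 15, 982, 821, 709, ., ., .]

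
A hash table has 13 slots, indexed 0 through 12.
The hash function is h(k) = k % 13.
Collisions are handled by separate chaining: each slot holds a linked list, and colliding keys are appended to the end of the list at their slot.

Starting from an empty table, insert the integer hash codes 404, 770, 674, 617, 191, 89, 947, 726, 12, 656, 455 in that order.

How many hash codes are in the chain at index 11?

4

Insert 404: h=1, bucket 1 empty -> new chain.
Insert 770: h=3, bucket 3 empty -> new chain.
Insert 674: h=11, bucket 11 empty -> new chain.
Insert 617: h=6, bucket 6 empty -> new chain.
Insert 191: h=9, bucket 9 empty -> new chain.
Insert 89: h=11, bucket 11 nonempty -> append to chain.
Insert 947: h=11, bucket 11 nonempty -> append to chain.
Insert 726: h=11, bucket 11 nonempty -> append to chain.
Insert 12: h=12, bucket 12 empty -> new chain.
Insert 656: h=6, bucket 6 nonempty -> append to chain.
Insert 455: h=0, bucket 0 empty -> new chain.
Final buckets:
0: 455
1: 404
2: —
3: 770
4: —
5: —
6: 617 -> 656
7: —
8: —
9: 191
10: —
11: 674 -> 89 -> 947 -> 726
12: 12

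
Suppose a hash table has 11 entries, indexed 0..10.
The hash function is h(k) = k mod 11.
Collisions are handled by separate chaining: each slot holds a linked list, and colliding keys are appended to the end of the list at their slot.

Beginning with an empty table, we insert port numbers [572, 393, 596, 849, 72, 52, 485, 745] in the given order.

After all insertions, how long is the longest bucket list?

572 → bucket 0
393 → bucket 8
596 → bucket 2
849 → bucket 2 (collision)
72 → bucket 6
52 → bucket 8 (collision)
485 → bucket 1
745 → bucket 8 (collision)
Final buckets:
0: 572
1: 485
2: 596 -> 849
3: .
4: .
5: .
6: 72
7: .
8: 393 -> 52 -> 745
9: .
10: .

3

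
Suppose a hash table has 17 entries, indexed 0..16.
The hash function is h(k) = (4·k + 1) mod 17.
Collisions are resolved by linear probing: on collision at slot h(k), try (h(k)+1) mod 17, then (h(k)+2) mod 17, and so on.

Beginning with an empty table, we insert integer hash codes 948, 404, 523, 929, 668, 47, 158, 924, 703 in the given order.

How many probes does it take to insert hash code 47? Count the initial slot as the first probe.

Insert 948: h=2, slot 2 empty → index 2.
Insert 404: h=2, slot 2 occupied → index 3.
Insert 523: h=2, slots 2,3 occupied → index 4.
Insert 929: h=11, slot 11 empty → index 11.
Insert 668: h=4, slot 4 occupied → index 5.
Insert 47: h=2, slots 2,3,4,5 occupied → index 6.
Insert 158: h=4, slots 4,5,6 occupied → index 7.
Insert 924: h=8, slot 8 empty → index 8.
Insert 703: h=8, slot 8 occupied → index 9.
Table: [∅, ∅, 948, 404, 523, 668, 47, 158, 924, 703, ∅, 929, ∅, ∅, ∅, ∅, ∅]

5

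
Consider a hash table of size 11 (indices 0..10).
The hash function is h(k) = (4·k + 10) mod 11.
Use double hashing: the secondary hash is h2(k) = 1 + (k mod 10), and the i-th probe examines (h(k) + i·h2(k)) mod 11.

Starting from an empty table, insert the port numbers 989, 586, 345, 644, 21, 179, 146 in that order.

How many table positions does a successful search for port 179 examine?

2

Insert 989: h=6, slot 6 empty → index 6.
Insert 586: h=0, slot 0 empty → index 0.
Insert 345: h=4, slot 4 empty → index 4.
Insert 644: h=1, slot 1 empty → index 1.
Insert 21: h=6, h2=2, slot 6 occupied → index 8.
Insert 179: h=0, h2=10, slot 0 occupied → index 10.
Insert 146: h=0, h2=7, slot 0 occupied → index 7.
Table: [586, 644, —, —, 345, —, 989, 146, 21, —, 179]
Lookup 179: h=0, h2=10, probe 0,10 → found at 10.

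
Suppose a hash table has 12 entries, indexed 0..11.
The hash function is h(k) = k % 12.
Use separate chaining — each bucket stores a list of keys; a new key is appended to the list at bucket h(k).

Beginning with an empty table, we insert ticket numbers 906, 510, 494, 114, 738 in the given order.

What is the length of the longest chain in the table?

Insert 906: h=6, bucket 6 empty -> new chain.
Insert 510: h=6, bucket 6 nonempty -> append to chain.
Insert 494: h=2, bucket 2 empty -> new chain.
Insert 114: h=6, bucket 6 nonempty -> append to chain.
Insert 738: h=6, bucket 6 nonempty -> append to chain.
Final buckets:
0: -
1: -
2: 494
3: -
4: -
5: -
6: 906 -> 510 -> 114 -> 738
7: -
8: -
9: -
10: -
11: -

4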